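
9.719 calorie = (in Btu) 0.03854. Check: 1 calorie = 4.184 J, so 9.719 calorie = 9.719 * 4.184 = 40.664296 J. 1 Btu = 1055.0559 J, so 40.664296 J = 40.664296 / 1055.0559 = 0.038542316 Btu ≈ 0.03854 Btu (4 s.f.).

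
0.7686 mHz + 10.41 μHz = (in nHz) 7.79e+05. Check: 1 mHz = 0.001 Hz, so 0.7686 mHz = 0.7686 * 0.001 = 0.0007686 Hz. 1 μHz = 1e-06 Hz, so 10.41 μHz = 10.41 * 1e-06 = 1.041e-05 Hz. Sum: 0.0007686 + 1.041e-05 = 0.00077901 Hz. 1 nHz = 1e-09 Hz, so 0.00077901 Hz = 0.00077901 / 1e-09 = 779010 nHz ≈ 7.79e+05 nHz (4 s.f.).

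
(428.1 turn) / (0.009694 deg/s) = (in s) 1 turn = 6.2831853 rad, so 428.1 turn = 428.1 * 6.2831853 = 2689.8316 rad. 1 deg/s = 0.017453293 rad/s, so 0.009694 deg/s = 0.009694 * 0.017453293 = 0.00016919222 rad/s. Combine: 2689.8316 rad / 0.00016919222 rad/s = 15898081 s. Result: 15898081 s ≈ 1.59e+07 s (4 s.f.). Final answer: 1.59e+07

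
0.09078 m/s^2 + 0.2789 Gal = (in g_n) 0.009541. Check: 0.09078 m/s^2 is already in m/s^2. 1 Gal = 0.01 m/s^2, so 0.2789 Gal = 0.2789 * 0.01 = 0.002789 m/s^2. Sum: 0.09078 + 0.002789 = 0.093569 m/s^2. 1 g_n = 9.80665 m/s^2, so 0.093569 m/s^2 = 0.093569 / 9.80665 = 0.0095413826 g_n ≈ 0.009541 g_n (4 s.f.).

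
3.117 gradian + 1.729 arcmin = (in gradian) 1 gradian = 0.015707963 rad, so 3.117 gradian = 3.117 * 0.015707963 = 0.048961722 rad. 1 arcmin = 0.00029088821 rad, so 1.729 arcmin = 1.729 * 0.00029088821 = 0.00050294571 rad. Sum: 0.048961722 + 0.00050294571 = 0.049464667 rad. 1 gradian = 0.015707963 rad, so 0.049464667 rad = 0.049464667 / 0.015707963 = 3.1490185 gradian ≈ 3.149 gradian (4 s.f.). Final answer: 3.149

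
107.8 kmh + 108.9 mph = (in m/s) 78.63. Check: 1 kmh = 0.27777778 m/s, so 107.8 kmh = 107.8 * 0.27777778 = 29.944444 m/s. 1 mph = 0.44704 m/s, so 108.9 mph = 108.9 * 0.44704 = 48.682656 m/s. Sum: 29.944444 + 48.682656 = 78.6271 m/s. Result: 78.6271 m/s ≈ 78.63 m/s (4 s.f.).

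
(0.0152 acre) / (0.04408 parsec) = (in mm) 1 acre = 4046.8564 m^2, so 0.0152 acre = 0.0152 * 4046.8564 = 61.512218 m^2. 1 parsec = 3.0856776e+16 m, so 0.04408 parsec = 0.04408 * 3.0856776e+16 = 1.3601667e+15 m. Combine: 61.512218 m^2 / 1.3601667e+15 m = 4.5224029e-14 m. 1 mm = 0.001 m, so 4.5224029e-14 m = 4.5224029e-14 / 0.001 = 4.5224029e-11 mm ≈ 4.522e-11 mm (4 s.f.). Final answer: 4.522e-11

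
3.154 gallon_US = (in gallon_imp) 1 gallon_US = 0.0037854118 m^3, so 3.154 gallon_US = 3.154 * 0.0037854118 = 0.011939189 m^3. 1 gallon_imp = 0.00454609 m^3, so 0.011939189 m^3 = 0.011939189 / 0.00454609 = 2.6262544 gallon_imp ≈ 2.626 gallon_imp (4 s.f.). Final answer: 2.626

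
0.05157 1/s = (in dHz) 0.05157 1/s = 0.05157 Hz. 1 dHz = 0.1 Hz, so 0.05157 Hz = 0.05157 / 0.1 = 0.5157 dHz. Final answer: 0.5157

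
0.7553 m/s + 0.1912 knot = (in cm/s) 0.7553 m/s is already in m/s. 1 knot = 0.51444444 m/s, so 0.1912 knot = 0.1912 * 0.51444444 = 0.098361778 m/s. Sum: 0.7553 + 0.098361778 = 0.85366178 m/s. 1 cm/s = 0.01 m/s, so 0.85366178 m/s = 0.85366178 / 0.01 = 85.366178 cm/s ≈ 85.37 cm/s (4 s.f.). Final answer: 85.37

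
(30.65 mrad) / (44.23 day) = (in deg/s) 4.595e-07. Check: 1 mrad = 0.001 rad, so 30.65 mrad = 30.65 * 0.001 = 0.03065 rad. 1 day = 86400 s, so 44.23 day = 44.23 * 86400 = 3821472 s. Combine: 0.03065 rad / 3821472 s = 8.0204696e-09 rad/s. 1 deg/s = 0.017453293 rad/s, so 8.0204696e-09 rad/s = 8.0204696e-09 / 0.017453293 = 4.5953906e-07 deg/s ≈ 4.595e-07 deg/s (4 s.f.).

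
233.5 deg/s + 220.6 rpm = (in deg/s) 1557. Check: 1 deg/s = 0.017453293 rad/s, so 233.5 deg/s = 233.5 * 0.017453293 = 4.0753438 rad/s. 1 rpm = 0.10471976 rad/s, so 220.6 rpm = 220.6 * 0.10471976 = 23.101178 rad/s. Sum: 4.0753438 + 23.101178 = 27.176522 rad/s. 1 deg/s = 0.017453293 rad/s, so 27.176522 rad/s = 27.176522 / 0.017453293 = 1557.1 deg/s ≈ 1557 deg/s (4 s.f.).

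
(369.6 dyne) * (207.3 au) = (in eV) 7.154e+29. Check: 1 dyne = 1e-05 N, so 369.6 dyne = 369.6 * 1e-05 = 0.003696 N. 1 au = 1.4959787e+11 m, so 207.3 au = 207.3 * 1.4959787e+11 = 3.1011639e+13 m. Combine: 0.003696 N * 3.1011639e+13 m = 1.1461902e+11 J. 1 eV = 1.6021766e-19 J, so 1.1461902e+11 J = 1.1461902e+11 / 1.6021766e-19 = 7.1539563e+29 eV ≈ 7.154e+29 eV (4 s.f.).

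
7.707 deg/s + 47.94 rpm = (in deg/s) 1 deg/s = 0.017453293 rad/s, so 7.707 deg/s = 7.707 * 0.017453293 = 0.13451253 rad/s. 1 rpm = 0.10471976 rad/s, so 47.94 rpm = 47.94 * 0.10471976 = 5.0202651 rad/s. Sum: 0.13451253 + 5.0202651 = 5.1547776 rad/s. 1 deg/s = 0.017453293 rad/s, so 5.1547776 rad/s = 5.1547776 / 0.017453293 = 295.347 deg/s ≈ 295.3 deg/s (4 s.f.). Final answer: 295.3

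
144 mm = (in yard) 1 mm = 0.001 m, so 144 mm = 144 * 0.001 = 0.144 m. 1 yard = 0.9144 m, so 0.144 m = 0.144 / 0.9144 = 0.15748031 yard ≈ 0.1575 yard (4 s.f.). Final answer: 0.1575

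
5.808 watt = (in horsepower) 5.808 watt = 5.808 W. 1 horsepower = 745.69987 W, so 5.808 W = 5.808 / 745.69987 = 0.0077886563 horsepower ≈ 0.007789 horsepower (4 s.f.). Final answer: 0.007789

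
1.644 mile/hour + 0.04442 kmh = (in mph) 1.672. Check: 1 mile/hour = 0.44704 m/s, so 1.644 mile/hour = 1.644 * 0.44704 = 0.73493376 m/s. 1 kmh = 0.27777778 m/s, so 0.04442 kmh = 0.04442 * 0.27777778 = 0.012338889 m/s. Sum: 0.73493376 + 0.012338889 = 0.74727265 m/s. 1 mph = 0.44704 m/s, so 0.74727265 m/s = 0.74727265 / 0.44704 = 1.6716013 mph ≈ 1.672 mph (4 s.f.).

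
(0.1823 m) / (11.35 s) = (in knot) 0.1823 m is already in m. 11.35 s is already in s. Combine: 0.1823 m / 11.35 s = 0.016061674 m/s. 1 knot = 0.51444444 m/s, so 0.016061674 m/s = 0.016061674 / 0.51444444 = 0.031221397 knot ≈ 0.03122 knot (4 s.f.). Final answer: 0.03122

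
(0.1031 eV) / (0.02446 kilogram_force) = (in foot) 1 eV = 1.6021766e-19 J, so 0.1031 eV = 0.1031 * 1.6021766e-19 = 1.6518441e-20 J. 1 kilogram_force = 9.80665 N, so 0.02446 kilogram_force = 0.02446 * 9.80665 = 0.23987066 N. Combine: 1.6518441e-20 J / 0.23987066 N = 6.886395e-20 m. 1 foot = 0.3048 m, so 6.886395e-20 m = 6.886395e-20 / 0.3048 = 2.2593159e-19 foot ≈ 2.259e-19 foot (4 s.f.). Final answer: 2.259e-19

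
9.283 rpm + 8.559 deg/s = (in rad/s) 1.121. Check: 1 rpm = 0.10471976 rad/s, so 9.283 rpm = 9.283 * 0.10471976 = 0.97211349 rad/s. 1 deg/s = 0.017453293 rad/s, so 8.559 deg/s = 8.559 * 0.017453293 = 0.14938273 rad/s. Sum: 0.97211349 + 0.14938273 = 1.1214962 rad/s. Result: 1.1214962 rad/s ≈ 1.121 rad/s (4 s.f.).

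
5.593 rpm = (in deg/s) 1 rpm = 0.10471976 rad/s, so 5.593 rpm = 5.593 * 0.10471976 = 0.58569759 rad/s. 1 deg/s = 0.017453293 rad/s, so 0.58569759 rad/s = 0.58569759 / 0.017453293 = 33.558 deg/s ≈ 33.56 deg/s (4 s.f.). Final answer: 33.56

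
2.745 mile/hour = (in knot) 2.385. Check: 1 mile/hour = 0.44704 m/s, so 2.745 mile/hour = 2.745 * 0.44704 = 1.2271248 m/s. 1 knot = 0.51444444 m/s, so 1.2271248 m/s = 1.2271248 / 0.51444444 = 2.3853398 knot ≈ 2.385 knot (4 s.f.).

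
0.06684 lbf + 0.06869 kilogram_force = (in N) 1 lbf = 4.4482216 N, so 0.06684 lbf = 0.06684 * 4.4482216 = 0.29731913 N. 1 kilogram_force = 9.80665 N, so 0.06869 kilogram_force = 0.06869 * 9.80665 = 0.67361879 N. Sum: 0.29731913 + 0.67361879 = 0.97093792 N. Result: 0.97093792 N ≈ 0.9709 N (4 s.f.). Final answer: 0.9709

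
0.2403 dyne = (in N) 1 dyne = 1e-05 N, so 0.2403 dyne = 0.2403 * 1e-05 = 2.403e-06 N. Result: 2.403e-06 N. Final answer: 2.403e-06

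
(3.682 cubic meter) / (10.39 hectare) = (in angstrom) 3.682 cubic meter = 3.682 m^3. 1 hectare = 10000 m^2, so 10.39 hectare = 10.39 * 10000 = 103900 m^2. Combine: 3.682 m^3 / 103900 m^2 = 3.5437921e-05 m. 1 angstrom = 1e-10 m, so 3.5437921e-05 m = 3.5437921e-05 / 1e-10 = 354379.21 angstrom ≈ 3.544e+05 angstrom (4 s.f.). Final answer: 3.544e+05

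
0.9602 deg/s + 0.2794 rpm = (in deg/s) 2.637. Check: 1 deg/s = 0.017453293 rad/s, so 0.9602 deg/s = 0.9602 * 0.017453293 = 0.016758651 rad/s. 1 rpm = 0.10471976 rad/s, so 0.2794 rpm = 0.2794 * 0.10471976 = 0.0292587 rad/s. Sum: 0.016758651 + 0.0292587 = 0.046017351 rad/s. 1 deg/s = 0.017453293 rad/s, so 0.046017351 rad/s = 0.046017351 / 0.017453293 = 2.6366 deg/s ≈ 2.637 deg/s (4 s.f.).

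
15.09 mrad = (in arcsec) 1 mrad = 0.001 rad, so 15.09 mrad = 15.09 * 0.001 = 0.01509 rad. 1 arcsec = 4.8481368e-06 rad, so 0.01509 rad = 0.01509 / 4.8481368e-06 = 3112.5359 arcsec ≈ 3113 arcsec (4 s.f.). Final answer: 3113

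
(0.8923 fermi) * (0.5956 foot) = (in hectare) 1 fermi = 1e-15 m, so 0.8923 fermi = 0.8923 * 1e-15 = 8.923e-16 m. 1 foot = 0.3048 m, so 0.5956 foot = 0.5956 * 0.3048 = 0.18153888 m. Combine: 8.923e-16 m * 0.18153888 m = 1.6198714e-16 m^2. 1 hectare = 10000 m^2, so 1.6198714e-16 m^2 = 1.6198714e-16 / 10000 = 1.6198714e-20 hectare ≈ 1.62e-20 hectare (4 s.f.). Final answer: 1.62e-20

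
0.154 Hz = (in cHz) 15.4. Check: 1 cHz = 0.01 Hz, so 0.154 Hz = 0.154 / 0.01 = 15.4 cHz.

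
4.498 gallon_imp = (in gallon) 5.402. Check: 1 gallon_imp = 0.00454609 m^3, so 4.498 gallon_imp = 4.498 * 0.00454609 = 0.020448313 m^3. 1 gallon = 0.0037854118 m^3, so 0.020448313 m^3 = 0.020448313 / 0.0037854118 = 5.4018728 gallon ≈ 5.402 gallon (4 s.f.).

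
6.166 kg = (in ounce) 217.5. Check: 1 ounce = 0.028349523 kg, so 6.166 kg = 6.166 / 0.028349523 = 217.49925 ounce ≈ 217.5 ounce (4 s.f.).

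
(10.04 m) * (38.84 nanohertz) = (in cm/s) 3.9e-05. Check: 10.04 m is already in m. 1 nanohertz = 1e-09 Hz, so 38.84 nanohertz = 38.84 * 1e-09 = 3.884e-08 Hz. Combine: 10.04 m * 3.884e-08 Hz = 3.899536e-07 m/s. 1 cm/s = 0.01 m/s, so 3.899536e-07 m/s = 3.899536e-07 / 0.01 = 3.899536e-05 cm/s ≈ 3.9e-05 cm/s (4 s.f.).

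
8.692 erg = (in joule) 1 erg = 1e-07 J, so 8.692 erg = 8.692 * 1e-07 = 8.692e-07 J. 8.692e-07 J = 8.692e-07 joule. Final answer: 8.692e-07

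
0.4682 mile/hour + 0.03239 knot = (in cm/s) 22.6. Check: 1 mile/hour = 0.44704 m/s, so 0.4682 mile/hour = 0.4682 * 0.44704 = 0.20930413 m/s. 1 knot = 0.51444444 m/s, so 0.03239 knot = 0.03239 * 0.51444444 = 0.016662856 m/s. Sum: 0.20930413 + 0.016662856 = 0.22596698 m/s. 1 cm/s = 0.01 m/s, so 0.22596698 m/s = 0.22596698 / 0.01 = 22.596698 cm/s ≈ 22.6 cm/s (4 s.f.).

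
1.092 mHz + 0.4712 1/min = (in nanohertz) 1 mHz = 0.001 Hz, so 1.092 mHz = 1.092 * 0.001 = 0.001092 Hz. 1 1/min = 0.016666667 Hz, so 0.4712 1/min = 0.4712 * 0.016666667 = 0.0078533333 Hz. Sum: 0.001092 + 0.0078533333 = 0.0089453333 Hz. 1 nanohertz = 1e-09 Hz, so 0.0089453333 Hz = 0.0089453333 / 1e-09 = 8945333.3 nanohertz ≈ 8.945e+06 nanohertz (4 s.f.). Final answer: 8.945e+06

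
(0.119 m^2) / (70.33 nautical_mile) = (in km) 0.119 m^2 is already in m^2. 1 nautical_mile = 1852 m, so 70.33 nautical_mile = 70.33 * 1852 = 130251.16 m. Combine: 0.119 m^2 / 130251.16 m = 9.136195e-07 m. 1 km = 1000 m, so 9.136195e-07 m = 9.136195e-07 / 1000 = 9.136195e-10 km ≈ 9.136e-10 km (4 s.f.). Final answer: 9.136e-10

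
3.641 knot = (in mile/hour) 1 knot = 0.51444444 m/s, so 3.641 knot = 3.641 * 0.51444444 = 1.8730922 m/s. 1 mile/hour = 0.44704 m/s, so 1.8730922 m/s = 1.8730922 / 0.44704 = 4.189988 mile/hour ≈ 4.19 mile/hour (4 s.f.). Final answer: 4.19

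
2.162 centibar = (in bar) 1 centibar = 1000 Pa, so 2.162 centibar = 2.162 * 1000 = 2162 Pa. 1 bar = 100000 Pa, so 2162 Pa = 2162 / 100000 = 0.02162 bar. Final answer: 0.02162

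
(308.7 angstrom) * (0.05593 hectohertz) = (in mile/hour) 3.862e-07. Check: 1 angstrom = 1e-10 m, so 308.7 angstrom = 308.7 * 1e-10 = 3.087e-08 m. 1 hectohertz = 100 Hz, so 0.05593 hectohertz = 0.05593 * 100 = 5.593 Hz. Combine: 3.087e-08 m * 5.593 Hz = 1.7265591e-07 m/s. 1 mile/hour = 0.44704 m/s, so 1.7265591e-07 m/s = 1.7265591e-07 / 0.44704 = 3.8622027e-07 mile/hour ≈ 3.862e-07 mile/hour (4 s.f.).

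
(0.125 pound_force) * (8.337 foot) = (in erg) 1.413e+07. Check: 1 pound_force = 4.4482216 N, so 0.125 pound_force = 0.125 * 4.4482216 = 0.5560277 N. 1 foot = 0.3048 m, so 8.337 foot = 8.337 * 0.3048 = 2.5411176 m. Combine: 0.5560277 N * 2.5411176 m = 1.4129318 J. 1 erg = 1e-07 J, so 1.4129318 J = 1.4129318 / 1e-07 = 14129318 erg ≈ 1.413e+07 erg (4 s.f.).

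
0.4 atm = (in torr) 1 atm = 101325 Pa, so 0.4 atm = 0.4 * 101325 = 40530 Pa. 1 torr = 133.32237 Pa, so 40530 Pa = 40530 / 133.32237 = 304 torr. Final answer: 304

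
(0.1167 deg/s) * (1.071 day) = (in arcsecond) 3.888e+07. Check: 1 deg/s = 0.017453293 rad/s, so 0.1167 deg/s = 0.1167 * 0.017453293 = 0.0020367992 rad/s. 1 day = 86400 s, so 1.071 day = 1.071 * 86400 = 92534.4 s. Combine: 0.0020367992 rad/s * 92534.4 s = 188.474 rad. 1 arcsecond = 4.8481368e-06 rad, so 188.474 rad = 188.474 / 4.8481368e-06 = 38875552 arcsecond ≈ 3.888e+07 arcsecond (4 s.f.).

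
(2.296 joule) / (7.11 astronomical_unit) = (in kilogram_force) 2.201e-13. Check: 2.296 joule = 2.296 J. 1 astronomical_unit = 1.4959787e+11 m, so 7.11 astronomical_unit = 7.11 * 1.4959787e+11 = 1.0636409e+12 m. Combine: 2.296 J / 1.0636409e+12 m = 2.1586234e-12 N. 1 kilogram_force = 9.80665 N, so 2.1586234e-12 N = 2.1586234e-12 / 9.80665 = 2.2011832e-13 kilogram_force ≈ 2.201e-13 kilogram_force (4 s.f.).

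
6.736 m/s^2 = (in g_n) 1 g_n = 9.80665 m/s^2, so 6.736 m/s^2 = 6.736 / 9.80665 = 0.68688084 g_n ≈ 0.6869 g_n (4 s.f.). Final answer: 0.6869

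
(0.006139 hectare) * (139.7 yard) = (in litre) 1 hectare = 10000 m^2, so 0.006139 hectare = 0.006139 * 10000 = 61.39 m^2. 1 yard = 0.9144 m, so 139.7 yard = 139.7 * 0.9144 = 127.74168 m. Combine: 61.39 m^2 * 127.74168 m = 7842.0617 m^3. 1 litre = 0.001 m^3, so 7842.0617 m^3 = 7842.0617 / 0.001 = 7842061.7 litre ≈ 7.842e+06 litre (4 s.f.). Final answer: 7.842e+06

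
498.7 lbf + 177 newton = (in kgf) 1 lbf = 4.4482216 N, so 498.7 lbf = 498.7 * 4.4482216 = 2218.3281 N. 177 newton = 177 N. Sum: 2218.3281 + 177 = 2395.3281 N. 1 kgf = 9.80665 N, so 2395.3281 N = 2395.3281 / 9.80665 = 244.25549 kgf ≈ 244.3 kgf (4 s.f.). Final answer: 244.3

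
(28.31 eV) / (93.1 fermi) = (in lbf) 1 eV = 1.6021766e-19 J, so 28.31 eV = 28.31 * 1.6021766e-19 = 4.5357621e-18 J. 1 fermi = 1e-15 m, so 93.1 fermi = 93.1 * 1e-15 = 9.31e-14 m. Combine: 4.5357621e-18 J / 9.31e-14 m = 4.8719249e-05 N. 1 lbf = 4.4482216 N, so 4.8719249e-05 N = 4.8719249e-05 / 4.4482216 = 1.0952523e-05 lbf ≈ 1.095e-05 lbf (4 s.f.). Final answer: 1.095e-05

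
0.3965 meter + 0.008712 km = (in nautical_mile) 0.3965 meter = 0.3965 m. 1 km = 1000 m, so 0.008712 km = 0.008712 * 1000 = 8.712 m. Sum: 0.3965 + 8.712 = 9.1085 m. 1 nautical_mile = 1852 m, so 9.1085 m = 9.1085 / 1852 = 0.0049181965 nautical_mile ≈ 0.004918 nautical_mile (4 s.f.). Final answer: 0.004918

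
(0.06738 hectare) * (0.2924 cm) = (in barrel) 1 hectare = 10000 m^2, so 0.06738 hectare = 0.06738 * 10000 = 673.8 m^2. 1 cm = 0.01 m, so 0.2924 cm = 0.2924 * 0.01 = 0.002924 m. Combine: 673.8 m^2 * 0.002924 m = 1.9701912 m^3. 1 barrel = 0.15898729 m^3, so 1.9701912 m^3 = 1.9701912 / 0.15898729 = 12.39213 barrel ≈ 12.39 barrel (4 s.f.). Final answer: 12.39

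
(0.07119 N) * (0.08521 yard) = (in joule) 0.07119 N is already in N. 1 yard = 0.9144 m, so 0.08521 yard = 0.08521 * 0.9144 = 0.077916024 m. Combine: 0.07119 N * 0.077916024 m = 0.0055468417 J. 0.0055468417 J = 0.0055468417 joule ≈ 0.005547 joule (4 s.f.). Final answer: 0.005547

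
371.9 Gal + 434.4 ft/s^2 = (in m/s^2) 1 Gal = 0.01 m/s^2, so 371.9 Gal = 371.9 * 0.01 = 3.719 m/s^2. 1 ft/s^2 = 0.3048 m/s^2, so 434.4 ft/s^2 = 434.4 * 0.3048 = 132.40512 m/s^2. Sum: 3.719 + 132.40512 = 136.12412 m/s^2. Result: 136.12412 m/s^2 ≈ 136.1 m/s^2 (4 s.f.). Final answer: 136.1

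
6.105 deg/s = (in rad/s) 1 deg/s = 0.017453293 rad/s, so 6.105 deg/s = 6.105 * 0.017453293 = 0.10655235 rad/s. Result: 0.10655235 rad/s ≈ 0.1066 rad/s (4 s.f.). Final answer: 0.1066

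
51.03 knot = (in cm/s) 2625. Check: 1 knot = 0.51444444 m/s, so 51.03 knot = 51.03 * 0.51444444 = 26.2521 m/s. 1 cm/s = 0.01 m/s, so 26.2521 m/s = 26.2521 / 0.01 = 2625.21 cm/s ≈ 2625 cm/s (4 s.f.).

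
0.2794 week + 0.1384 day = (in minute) 3016. Check: 1 week = 604800 s, so 0.2794 week = 0.2794 * 604800 = 168981.12 s. 1 day = 86400 s, so 0.1384 day = 0.1384 * 86400 = 11957.76 s. Sum: 168981.12 + 11957.76 = 180938.88 s. 1 minute = 60 s, so 180938.88 s = 180938.88 / 60 = 3015.648 minute ≈ 3016 minute (4 s.f.).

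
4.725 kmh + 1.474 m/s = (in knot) 5.417. Check: 1 kmh = 0.27777778 m/s, so 4.725 kmh = 4.725 * 0.27777778 = 1.3125 m/s. 1.474 m/s is already in m/s. Sum: 1.3125 + 1.474 = 2.7865 m/s. 1 knot = 0.51444444 m/s, so 2.7865 m/s = 2.7865 / 0.51444444 = 5.4165227 knot ≈ 5.417 knot (4 s.f.).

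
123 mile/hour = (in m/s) 1 mile/hour = 0.44704 m/s, so 123 mile/hour = 123 * 0.44704 = 54.98592 m/s. Result: 54.98592 m/s ≈ 54.99 m/s (4 s.f.). Final answer: 54.99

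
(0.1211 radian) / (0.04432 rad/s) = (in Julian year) 0.1211 radian = 0.1211 rad. 0.04432 rad/s is already in rad/s. Combine: 0.1211 rad / 0.04432 rad/s = 2.7324007 s. 1 Julian year = 31557600 s, so 2.7324007 s = 2.7324007 / 31557600 = 8.6584554e-08 Julian year ≈ 8.658e-08 Julian year (4 s.f.). Final answer: 8.658e-08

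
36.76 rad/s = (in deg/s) 1 deg/s = 0.017453293 rad/s, so 36.76 rad/s = 36.76 / 0.017453293 = 2106.1929 deg/s ≈ 2106 deg/s (4 s.f.). Final answer: 2106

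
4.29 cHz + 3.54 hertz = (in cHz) 358.3. Check: 1 cHz = 0.01 Hz, so 4.29 cHz = 4.29 * 0.01 = 0.0429 Hz. 3.54 hertz = 3.54 Hz. Sum: 0.0429 + 3.54 = 3.5829 Hz. 1 cHz = 0.01 Hz, so 3.5829 Hz = 3.5829 / 0.01 = 358.29 cHz ≈ 358.3 cHz (4 s.f.).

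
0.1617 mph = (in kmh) 1 mph = 0.44704 m/s, so 0.1617 mph = 0.1617 * 0.44704 = 0.072286368 m/s. 1 kmh = 0.27777778 m/s, so 0.072286368 m/s = 0.072286368 / 0.27777778 = 0.26023092 kmh ≈ 0.2602 kmh (4 s.f.). Final answer: 0.2602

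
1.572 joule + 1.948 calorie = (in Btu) 1.572 joule = 1.572 J. 1 calorie = 4.184 J, so 1.948 calorie = 1.948 * 4.184 = 8.150432 J. Sum: 1.572 + 8.150432 = 9.722432 J. 1 Btu = 1055.0559 J, so 9.722432 J = 9.722432 / 1055.0559 = 0.0092150875 Btu ≈ 0.009215 Btu (4 s.f.). Final answer: 0.009215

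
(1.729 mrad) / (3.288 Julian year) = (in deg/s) 1 mrad = 0.001 rad, so 1.729 mrad = 1.729 * 0.001 = 0.001729 rad. 1 Julian year = 31557600 s, so 3.288 Julian year = 3.288 * 31557600 = 1.0376139e+08 s. Combine: 0.001729 rad / 1.0376139e+08 s = 1.6663231e-11 rad/s. 1 deg/s = 0.017453293 rad/s, so 1.6663231e-11 rad/s = 1.6663231e-11 / 0.017453293 = 9.5473281e-10 deg/s ≈ 9.547e-10 deg/s (4 s.f.). Final answer: 9.547e-10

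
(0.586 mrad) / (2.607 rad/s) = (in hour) 1 mrad = 0.001 rad, so 0.586 mrad = 0.586 * 0.001 = 0.000586 rad. 2.607 rad/s is already in rad/s. Combine: 0.000586 rad / 2.607 rad/s = 0.00022477944 s. 1 hour = 3600 s, so 0.00022477944 s = 0.00022477944 / 3600 = 6.2438733e-08 hour ≈ 6.244e-08 hour (4 s.f.). Final answer: 6.244e-08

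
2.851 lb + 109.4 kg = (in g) 1.107e+05. Check: 1 lb = 0.45359237 kg, so 2.851 lb = 2.851 * 0.45359237 = 1.2931918 kg. 109.4 kg is already in kg. Sum: 1.2931918 + 109.4 = 110.69319 kg. 1 g = 0.001 kg, so 110.69319 kg = 110.69319 / 0.001 = 110693.19 g ≈ 1.107e+05 g (4 s.f.).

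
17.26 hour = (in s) 1 hour = 3600 s, so 17.26 hour = 17.26 * 3600 = 62136 s. Result: 62136 s ≈ 6.214e+04 s (4 s.f.). Final answer: 6.214e+04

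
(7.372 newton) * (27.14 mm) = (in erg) 7.372 newton = 7.372 N. 1 mm = 0.001 m, so 27.14 mm = 27.14 * 0.001 = 0.02714 m. Combine: 7.372 N * 0.02714 m = 0.20007608 J. 1 erg = 1e-07 J, so 0.20007608 J = 0.20007608 / 1e-07 = 2000760.8 erg ≈ 2.001e+06 erg (4 s.f.). Final answer: 2.001e+06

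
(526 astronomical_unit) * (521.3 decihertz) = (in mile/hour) 9.176e+15. Check: 1 astronomical_unit = 1.4959787e+11 m, so 526 astronomical_unit = 526 * 1.4959787e+11 = 7.868848e+13 m. 1 decihertz = 0.1 Hz, so 521.3 decihertz = 521.3 * 0.1 = 52.13 Hz. Combine: 7.868848e+13 m * 52.13 Hz = 4.1020305e+15 m/s. 1 mile/hour = 0.44704 m/s, so 4.1020305e+15 m/s = 4.1020305e+15 / 0.44704 = 9.1759808e+15 mile/hour ≈ 9.176e+15 mile/hour (4 s.f.).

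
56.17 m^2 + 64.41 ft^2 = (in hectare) 0.006215. Check: 56.17 m^2 is already in m^2. 1 ft^2 = 0.09290304 m^2, so 64.41 ft^2 = 64.41 * 0.09290304 = 5.9838848 m^2. Sum: 56.17 + 5.9838848 = 62.153885 m^2. 1 hectare = 10000 m^2, so 62.153885 m^2 = 62.153885 / 10000 = 0.0062153885 hectare ≈ 0.006215 hectare (4 s.f.).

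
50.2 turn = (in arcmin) 1 turn = 6.2831853 rad, so 50.2 turn = 50.2 * 6.2831853 = 315.4159 rad. 1 arcmin = 0.00029088821 rad, so 315.4159 rad = 315.4159 / 0.00029088821 = 1084320 arcmin ≈ 1.084e+06 arcmin (4 s.f.). Final answer: 1.084e+06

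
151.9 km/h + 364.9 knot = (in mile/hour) 1 km/h = 0.27777778 m/s, so 151.9 km/h = 151.9 * 0.27777778 = 42.194444 m/s. 1 knot = 0.51444444 m/s, so 364.9 knot = 364.9 * 0.51444444 = 187.72078 m/s. Sum: 42.194444 + 187.72078 = 229.91522 m/s. 1 mile/hour = 0.44704 m/s, so 229.91522 m/s = 229.91522 / 0.44704 = 514.3057 mile/hour ≈ 514.3 mile/hour (4 s.f.). Final answer: 514.3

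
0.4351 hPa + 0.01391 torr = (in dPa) 453.6. Check: 1 hPa = 100 Pa, so 0.4351 hPa = 0.4351 * 100 = 43.51 Pa. 1 torr = 133.32237 Pa, so 0.01391 torr = 0.01391 * 133.32237 = 1.8545141 Pa. Sum: 43.51 + 1.8545141 = 45.364514 Pa. 1 dPa = 0.1 Pa, so 45.364514 Pa = 45.364514 / 0.1 = 453.64514 dPa ≈ 453.6 dPa (4 s.f.).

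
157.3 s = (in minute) 1 minute = 60 s, so 157.3 s = 157.3 / 60 = 2.6216667 minute ≈ 2.622 minute (4 s.f.). Final answer: 2.622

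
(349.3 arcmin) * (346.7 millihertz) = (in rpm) 1 arcmin = 0.00029088821 rad, so 349.3 arcmin = 349.3 * 0.00029088821 = 0.10160725 rad. 1 millihertz = 0.001 Hz, so 346.7 millihertz = 346.7 * 0.001 = 0.3467 Hz. Combine: 0.10160725 rad * 0.3467 Hz = 0.035227234 rad/s. 1 rpm = 0.10471976 rad/s, so 0.035227234 rad/s = 0.035227234 / 0.10471976 = 0.33639531 rpm ≈ 0.3364 rpm (4 s.f.). Final answer: 0.3364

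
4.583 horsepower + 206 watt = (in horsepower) 4.859. Check: 1 horsepower = 745.69987 W, so 4.583 horsepower = 4.583 * 745.69987 = 3417.5425 W. 206 watt = 206 W. Sum: 3417.5425 + 206 = 3623.5425 W. 1 horsepower = 745.69987 W, so 3623.5425 W = 3623.5425 / 745.69987 = 4.8592506 horsepower ≈ 4.859 horsepower (4 s.f.).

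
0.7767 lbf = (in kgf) 0.3523. Check: 1 lbf = 4.4482216 N, so 0.7767 lbf = 0.7767 * 4.4482216 = 3.4549337 N. 1 kgf = 9.80665 N, so 3.4549337 N = 3.4549337 / 9.80665 = 0.35230519 kgf ≈ 0.3523 kgf (4 s.f.).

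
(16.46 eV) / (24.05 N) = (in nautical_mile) 1 eV = 1.6021766e-19 J, so 16.46 eV = 16.46 * 1.6021766e-19 = 2.6371827e-18 J. 24.05 N is already in N. Combine: 2.6371827e-18 J / 24.05 N = 1.0965417e-19 m. 1 nautical_mile = 1852 m, so 1.0965417e-19 m = 1.0965417e-19 / 1852 = 5.9208514e-23 nautical_mile ≈ 5.921e-23 nautical_mile (4 s.f.). Final answer: 5.921e-23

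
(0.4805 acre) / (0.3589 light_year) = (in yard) 1 acre = 4046.8564 m^2, so 0.4805 acre = 0.4805 * 4046.8564 = 1944.5145 m^2. 1 light_year = 9.4607305e+15 m, so 0.3589 light_year = 0.3589 * 9.4607305e+15 = 3.3954562e+15 m. Combine: 1944.5145 m^2 / 3.3954562e+15 m = 5.7268138e-13 m. 1 yard = 0.9144 m, so 5.7268138e-13 m = 5.7268138e-13 / 0.9144 = 6.2629197e-13 yard ≈ 6.263e-13 yard (4 s.f.). Final answer: 6.263e-13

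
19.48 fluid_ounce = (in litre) 1 fluid_ounce = 2.957353e-05 m^3, so 19.48 fluid_ounce = 19.48 * 2.957353e-05 = 0.00057609236 m^3. 1 litre = 0.001 m^3, so 0.00057609236 m^3 = 0.00057609236 / 0.001 = 0.57609236 litre ≈ 0.5761 litre (4 s.f.). Final answer: 0.5761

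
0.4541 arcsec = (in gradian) 1 arcsec = 4.8481368e-06 rad, so 0.4541 arcsec = 0.4541 * 4.8481368e-06 = 2.2015389e-06 rad. 1 gradian = 0.015707963 rad, so 2.2015389e-06 rad = 2.2015389e-06 / 0.015707963 = 0.00014015432 gradian ≈ 0.0001402 gradian (4 s.f.). Final answer: 0.0001402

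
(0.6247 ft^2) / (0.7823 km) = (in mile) 4.61e-08. Check: 1 ft^2 = 0.09290304 m^2, so 0.6247 ft^2 = 0.6247 * 0.09290304 = 0.058036529 m^2. 1 km = 1000 m, so 0.7823 km = 0.7823 * 1000 = 782.3 m. Combine: 0.058036529 m^2 / 782.3 m = 7.418705e-05 m. 1 mile = 1609.344 m, so 7.418705e-05 m = 7.418705e-05 / 1609.344 = 4.6097696e-08 mile ≈ 4.61e-08 mile (4 s.f.).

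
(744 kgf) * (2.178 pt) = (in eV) 1 kgf = 9.80665 N, so 744 kgf = 744 * 9.80665 = 7296.1476 N. 1 pt = 0.00035277778 m, so 2.178 pt = 2.178 * 0.00035277778 = 0.00076835 m. Combine: 7296.1476 N * 0.00076835 m = 5.605995 J. 1 eV = 1.6021766e-19 J, so 5.605995 J = 5.605995 / 1.6021766e-19 = 3.4989869e+19 eV ≈ 3.499e+19 eV (4 s.f.). Final answer: 3.499e+19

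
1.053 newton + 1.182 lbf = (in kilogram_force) 1.053 newton = 1.053 N. 1 lbf = 4.4482216 N, so 1.182 lbf = 1.182 * 4.4482216 = 5.2577979 N. Sum: 1.053 + 5.2577979 = 6.3107979 N. 1 kilogram_force = 9.80665 N, so 6.3107979 N = 6.3107979 / 9.80665 = 0.6435223 kilogram_force ≈ 0.6435 kilogram_force (4 s.f.). Final answer: 0.6435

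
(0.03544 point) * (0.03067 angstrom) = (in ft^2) 4.127e-16. Check: 1 point = 0.00035277778 m, so 0.03544 point = 0.03544 * 0.00035277778 = 1.2502444e-05 m. 1 angstrom = 1e-10 m, so 0.03067 angstrom = 0.03067 * 1e-10 = 3.067e-12 m. Combine: 1.2502444e-05 m * 3.067e-12 m = 3.8344997e-17 m^2. 1 ft^2 = 0.09290304 m^2, so 3.8344997e-17 m^2 = 3.8344997e-17 / 0.09290304 = 4.1274211e-16 ft^2 ≈ 4.127e-16 ft^2 (4 s.f.).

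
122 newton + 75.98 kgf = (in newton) 867.1. Check: 122 newton = 122 N. 1 kgf = 9.80665 N, so 75.98 kgf = 75.98 * 9.80665 = 745.10927 N. Sum: 122 + 745.10927 = 867.10927 N. 867.10927 N = 867.10927 newton ≈ 867.1 newton (4 s.f.).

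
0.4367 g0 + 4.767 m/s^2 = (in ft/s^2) 1 g0 = 9.80665 m/s^2, so 0.4367 g0 = 0.4367 * 9.80665 = 4.2825641 m/s^2. 4.767 m/s^2 is already in m/s^2. Sum: 4.2825641 + 4.767 = 9.0495641 m/s^2. 1 ft/s^2 = 0.3048 m/s^2, so 9.0495641 m/s^2 = 9.0495641 / 0.3048 = 29.690171 ft/s^2 ≈ 29.69 ft/s^2 (4 s.f.). Final answer: 29.69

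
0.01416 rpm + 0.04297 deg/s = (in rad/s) 1 rpm = 0.10471976 rad/s, so 0.01416 rpm = 0.01416 * 0.10471976 = 0.0014828317 rad/s. 1 deg/s = 0.017453293 rad/s, so 0.04297 deg/s = 0.04297 * 0.017453293 = 0.00074996798 rad/s. Sum: 0.0014828317 + 0.00074996798 = 0.0022327997 rad/s. Result: 0.0022327997 rad/s ≈ 0.002233 rad/s (4 s.f.). Final answer: 0.002233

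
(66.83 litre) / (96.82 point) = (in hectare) 1 litre = 0.001 m^3, so 66.83 litre = 66.83 * 0.001 = 0.06683 m^3. 1 point = 0.00035277778 m, so 96.82 point = 96.82 * 0.00035277778 = 0.034155944 m. Combine: 0.06683 m^3 / 0.034155944 m = 1.956614 m^2. 1 hectare = 10000 m^2, so 1.956614 m^2 = 1.956614 / 10000 = 0.0001956614 hectare ≈ 0.0001957 hectare (4 s.f.). Final answer: 0.0001957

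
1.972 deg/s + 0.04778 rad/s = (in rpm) 0.7849. Check: 1 deg/s = 0.017453293 rad/s, so 1.972 deg/s = 1.972 * 0.017453293 = 0.034417893 rad/s. 0.04778 rad/s is already in rad/s. Sum: 0.034417893 + 0.04778 = 0.082197893 rad/s. 1 rpm = 0.10471976 rad/s, so 0.082197893 rad/s = 0.082197893 / 0.10471976 = 0.78493206 rpm ≈ 0.7849 rpm (4 s.f.).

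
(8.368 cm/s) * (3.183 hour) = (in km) 1 cm/s = 0.01 m/s, so 8.368 cm/s = 8.368 * 0.01 = 0.08368 m/s. 1 hour = 3600 s, so 3.183 hour = 3.183 * 3600 = 11458.8 s. Combine: 0.08368 m/s * 11458.8 s = 958.87238 m. 1 km = 1000 m, so 958.87238 m = 958.87238 / 1000 = 0.95887238 km ≈ 0.9589 km (4 s.f.). Final answer: 0.9589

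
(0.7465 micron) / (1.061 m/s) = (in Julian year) 1 micron = 1e-06 m, so 0.7465 micron = 0.7465 * 1e-06 = 7.465e-07 m. 1.061 m/s is already in m/s. Combine: 7.465e-07 m / 1.061 m/s = 7.0358153e-07 s. 1 Julian year = 31557600 s, so 7.0358153e-07 s = 7.0358153e-07 / 31557600 = 2.2295153e-14 Julian year ≈ 2.23e-14 Julian year (4 s.f.). Final answer: 2.23e-14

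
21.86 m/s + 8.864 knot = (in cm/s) 21.86 m/s is already in m/s. 1 knot = 0.51444444 m/s, so 8.864 knot = 8.864 * 0.51444444 = 4.5600356 m/s. Sum: 21.86 + 4.5600356 = 26.420036 m/s. 1 cm/s = 0.01 m/s, so 26.420036 m/s = 26.420036 / 0.01 = 2642.0036 cm/s ≈ 2642 cm/s (4 s.f.). Final answer: 2642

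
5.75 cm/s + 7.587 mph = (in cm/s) 344.9. Check: 1 cm/s = 0.01 m/s, so 5.75 cm/s = 5.75 * 0.01 = 0.0575 m/s. 1 mph = 0.44704 m/s, so 7.587 mph = 7.587 * 0.44704 = 3.3916925 m/s. Sum: 0.0575 + 3.3916925 = 3.4491925 m/s. 1 cm/s = 0.01 m/s, so 3.4491925 m/s = 3.4491925 / 0.01 = 344.91925 cm/s ≈ 344.9 cm/s (4 s.f.).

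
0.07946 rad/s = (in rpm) 1 rpm = 0.10471976 rad/s, so 0.07946 rad/s = 0.07946 / 0.10471976 = 0.75878711 rpm ≈ 0.7588 rpm (4 s.f.). Final answer: 0.7588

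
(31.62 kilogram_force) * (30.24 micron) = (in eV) 5.853e+16. Check: 1 kilogram_force = 9.80665 N, so 31.62 kilogram_force = 31.62 * 9.80665 = 310.08627 N. 1 micron = 1e-06 m, so 30.24 micron = 30.24 * 1e-06 = 3.024e-05 m. Combine: 310.08627 N * 3.024e-05 m = 0.0093770089 J. 1 eV = 1.6021766e-19 J, so 0.0093770089 J = 0.0093770089 / 1.6021766e-19 = 5.8526686e+16 eV ≈ 5.853e+16 eV (4 s.f.).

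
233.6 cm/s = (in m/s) 1 cm/s = 0.01 m/s, so 233.6 cm/s = 233.6 * 0.01 = 2.336 m/s. Result: 2.336 m/s. Final answer: 2.336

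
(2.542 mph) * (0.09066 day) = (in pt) 2.523e+07. Check: 1 mph = 0.44704 m/s, so 2.542 mph = 2.542 * 0.44704 = 1.1363757 m/s. 1 day = 86400 s, so 0.09066 day = 0.09066 * 86400 = 7833.024 s. Combine: 1.1363757 m/s * 7833.024 s = 8901.258 m. 1 pt = 0.00035277778 m, so 8901.258 m = 8901.258 / 0.00035277778 = 25231912 pt ≈ 2.523e+07 pt (4 s.f.).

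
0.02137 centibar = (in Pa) 21.37. Check: 1 centibar = 1000 Pa, so 0.02137 centibar = 0.02137 * 1000 = 21.37 Pa. Result: 21.37 Pa.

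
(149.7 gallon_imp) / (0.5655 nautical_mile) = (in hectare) 1 gallon_imp = 0.00454609 m^3, so 149.7 gallon_imp = 149.7 * 0.00454609 = 0.68054967 m^3. 1 nautical_mile = 1852 m, so 0.5655 nautical_mile = 0.5655 * 1852 = 1047.306 m. Combine: 0.68054967 m^3 / 1047.306 m = 0.00064980977 m^2. 1 hectare = 10000 m^2, so 0.00064980977 m^2 = 0.00064980977 / 10000 = 6.4980977e-08 hectare ≈ 6.498e-08 hectare (4 s.f.). Final answer: 6.498e-08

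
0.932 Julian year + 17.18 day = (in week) 51.08. Check: 1 Julian year = 31557600 s, so 0.932 Julian year = 0.932 * 31557600 = 29411683 s. 1 day = 86400 s, so 17.18 day = 17.18 * 86400 = 1484352 s. Sum: 29411683 + 1484352 = 30896035 s. 1 week = 604800 s, so 30896035 s = 30896035 / 604800 = 51.084714 week ≈ 51.08 week (4 s.f.).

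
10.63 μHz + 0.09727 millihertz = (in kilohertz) 1.079e-07. Check: 1 μHz = 1e-06 Hz, so 10.63 μHz = 10.63 * 1e-06 = 1.063e-05 Hz. 1 millihertz = 0.001 Hz, so 0.09727 millihertz = 0.09727 * 0.001 = 9.727e-05 Hz. Sum: 1.063e-05 + 9.727e-05 = 0.0001079 Hz. 1 kilohertz = 1000 Hz, so 0.0001079 Hz = 0.0001079 / 1000 = 1.079e-07 kilohertz.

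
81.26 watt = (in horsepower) 0.109. Check: 81.26 watt = 81.26 W. 1 horsepower = 745.69987 W, so 81.26 W = 81.26 / 745.69987 = 0.10897146 horsepower ≈ 0.109 horsepower (4 s.f.).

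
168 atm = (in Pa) 1 atm = 101325 Pa, so 168 atm = 168 * 101325 = 17022600 Pa. Result: 17022600 Pa ≈ 1.702e+07 Pa (4 s.f.). Final answer: 1.702e+07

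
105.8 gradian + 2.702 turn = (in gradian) 1187. Check: 1 gradian = 0.015707963 rad, so 105.8 gradian = 105.8 * 0.015707963 = 1.6619025 rad. 1 turn = 6.2831853 rad, so 2.702 turn = 2.702 * 6.2831853 = 16.977167 rad. Sum: 1.6619025 + 16.977167 = 18.639069 rad. 1 gradian = 0.015707963 rad, so 18.639069 rad = 18.639069 / 0.015707963 = 1186.6 gradian ≈ 1187 gradian (4 s.f.).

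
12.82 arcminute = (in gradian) 0.2374. Check: 1 arcminute = 0.00029088821 rad, so 12.82 arcminute = 12.82 * 0.00029088821 = 0.0037291868 rad. 1 gradian = 0.015707963 rad, so 0.0037291868 rad = 0.0037291868 / 0.015707963 = 0.23740741 gradian ≈ 0.2374 gradian (4 s.f.).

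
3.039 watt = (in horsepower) 0.004075. Check: 3.039 watt = 3.039 W. 1 horsepower = 745.69987 W, so 3.039 W = 3.039 / 745.69987 = 0.0040753661 horsepower ≈ 0.004075 horsepower (4 s.f.).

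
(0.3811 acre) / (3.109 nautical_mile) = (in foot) 1 acre = 4046.8564 m^2, so 0.3811 acre = 0.3811 * 4046.8564 = 1542.257 m^2. 1 nautical_mile = 1852 m, so 3.109 nautical_mile = 3.109 * 1852 = 5757.868 m. Combine: 1542.257 m^2 / 5757.868 m = 0.26785209 m. 1 foot = 0.3048 m, so 0.26785209 m = 0.26785209 / 0.3048 = 0.87877983 foot ≈ 0.8788 foot (4 s.f.). Final answer: 0.8788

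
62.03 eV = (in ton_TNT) 2.375e-27. Check: 1 eV = 1.6021766e-19 J, so 62.03 eV = 62.03 * 1.6021766e-19 = 9.9383017e-18 J. 1 ton_TNT = 4.184e+09 J, so 9.9383017e-18 J = 9.9383017e-18 / 4.184e+09 = 2.3753111e-27 ton_TNT ≈ 2.375e-27 ton_TNT (4 s.f.).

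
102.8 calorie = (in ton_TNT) 1 calorie = 4.184 J, so 102.8 calorie = 102.8 * 4.184 = 430.1152 J. 1 ton_TNT = 4.184e+09 J, so 430.1152 J = 430.1152 / 4.184e+09 = 1.028e-07 ton_TNT. Final answer: 1.028e-07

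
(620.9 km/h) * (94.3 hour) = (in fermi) 1 km/h = 0.27777778 m/s, so 620.9 km/h = 620.9 * 0.27777778 = 172.47222 m/s. 1 hour = 3600 s, so 94.3 hour = 94.3 * 3600 = 339480 s. Combine: 172.47222 m/s * 339480 s = 58550870 m. 1 fermi = 1e-15 m, so 58550870 m = 58550870 / 1e-15 = 5.855087e+22 fermi ≈ 5.855e+22 fermi (4 s.f.). Final answer: 5.855e+22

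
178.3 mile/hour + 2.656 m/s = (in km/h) 296.5. Check: 1 mile/hour = 0.44704 m/s, so 178.3 mile/hour = 178.3 * 0.44704 = 79.707232 m/s. 2.656 m/s is already in m/s. Sum: 79.707232 + 2.656 = 82.363232 m/s. 1 km/h = 0.27777778 m/s, so 82.363232 m/s = 82.363232 / 0.27777778 = 296.50764 km/h ≈ 296.5 km/h (4 s.f.).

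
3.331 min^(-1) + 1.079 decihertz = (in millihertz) 163.4. Check: 1 min^(-1) = 0.016666667 Hz, so 3.331 min^(-1) = 3.331 * 0.016666667 = 0.055516667 Hz. 1 decihertz = 0.1 Hz, so 1.079 decihertz = 1.079 * 0.1 = 0.1079 Hz. Sum: 0.055516667 + 0.1079 = 0.16341667 Hz. 1 millihertz = 0.001 Hz, so 0.16341667 Hz = 0.16341667 / 0.001 = 163.41667 millihertz ≈ 163.4 millihertz (4 s.f.).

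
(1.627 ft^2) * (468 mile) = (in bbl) 1 ft^2 = 0.09290304 m^2, so 1.627 ft^2 = 1.627 * 0.09290304 = 0.15115325 m^2. 1 mile = 1609.344 m, so 468 mile = 468 * 1609.344 = 753172.99 m. Combine: 0.15115325 m^2 * 753172.99 m = 113844.54 m^3. 1 bbl = 0.15898729 m^3, so 113844.54 m^3 = 113844.54 / 0.15898729 = 716060.63 bbl ≈ 7.161e+05 bbl (4 s.f.). Final answer: 7.161e+05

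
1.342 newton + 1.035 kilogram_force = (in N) 1.342 newton = 1.342 N. 1 kilogram_force = 9.80665 N, so 1.035 kilogram_force = 1.035 * 9.80665 = 10.149883 N. Sum: 1.342 + 10.149883 = 11.491883 N. Result: 11.491883 N ≈ 11.49 N (4 s.f.). Final answer: 11.49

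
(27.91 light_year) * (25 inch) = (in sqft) 1 light_year = 9.4607305e+15 m, so 27.91 light_year = 27.91 * 9.4607305e+15 = 2.6404899e+17 m. 1 inch = 0.0254 m, so 25 inch = 25 * 0.0254 = 0.635 m. Combine: 2.6404899e+17 m * 0.635 m = 1.6767111e+17 m^2. 1 sqft = 0.09290304 m^2, so 1.6767111e+17 m^2 = 1.6767111e+17 / 0.09290304 = 1.8047968e+18 sqft ≈ 1.805e+18 sqft (4 s.f.). Final answer: 1.805e+18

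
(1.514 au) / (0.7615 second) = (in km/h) 1.071e+12. Check: 1 au = 1.4959787e+11 m, so 1.514 au = 1.514 * 1.4959787e+11 = 2.2649118e+11 m. 0.7615 second = 0.7615 s. Combine: 2.2649118e+11 m / 0.7615 s = 2.9742768e+11 m/s. 1 km/h = 0.27777778 m/s, so 2.9742768e+11 m/s = 2.9742768e+11 / 0.27777778 = 1.0707396e+12 km/h ≈ 1.071e+12 km/h (4 s.f.).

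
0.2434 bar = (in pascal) 1 bar = 100000 Pa, so 0.2434 bar = 0.2434 * 100000 = 24340 Pa. 24340 Pa = 24340 pascal ≈ 2.434e+04 pascal (4 s.f.). Final answer: 2.434e+04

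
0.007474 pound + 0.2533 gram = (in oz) 1 pound = 0.45359237 kg, so 0.007474 pound = 0.007474 * 0.45359237 = 0.0033901494 kg. 1 gram = 0.001 kg, so 0.2533 gram = 0.2533 * 0.001 = 0.0002533 kg. Sum: 0.0033901494 + 0.0002533 = 0.0036434494 kg. 1 oz = 0.028349523 kg, so 0.0036434494 kg = 0.0036434494 / 0.028349523 = 0.12851889 oz ≈ 0.1285 oz (4 s.f.). Final answer: 0.1285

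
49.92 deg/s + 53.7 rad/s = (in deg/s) 3127. Check: 1 deg/s = 0.017453293 rad/s, so 49.92 deg/s = 49.92 * 0.017453293 = 0.87126836 rad/s. 53.7 rad/s is already in rad/s. Sum: 0.87126836 + 53.7 = 54.571268 rad/s. 1 deg/s = 0.017453293 rad/s, so 54.571268 rad/s = 54.571268 / 0.017453293 = 3126.7034 deg/s ≈ 3127 deg/s (4 s.f.).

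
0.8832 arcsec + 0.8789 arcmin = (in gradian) 0.01655. Check: 1 arcsec = 4.8481368e-06 rad, so 0.8832 arcsec = 0.8832 * 4.8481368e-06 = 4.2818744e-06 rad. 1 arcmin = 0.00029088821 rad, so 0.8789 arcmin = 0.8789 * 0.00029088821 = 0.00025566165 rad. Sum: 4.2818744e-06 + 0.00025566165 = 0.00025994352 rad. 1 gradian = 0.015707963 rad, so 0.00025994352 rad = 0.00025994352 / 0.015707963 = 0.016548519 gradian ≈ 0.01655 gradian (4 s.f.).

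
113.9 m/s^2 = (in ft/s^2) 373.7. Check: 1 ft/s^2 = 0.3048 m/s^2, so 113.9 m/s^2 = 113.9 / 0.3048 = 373.68766 ft/s^2 ≈ 373.7 ft/s^2 (4 s.f.).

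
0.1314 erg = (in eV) 8.201e+10. Check: 1 erg = 1e-07 J, so 0.1314 erg = 0.1314 * 1e-07 = 1.314e-08 J. 1 eV = 1.6021766e-19 J, so 1.314e-08 J = 1.314e-08 / 1.6021766e-19 = 8.2013429e+10 eV ≈ 8.201e+10 eV (4 s.f.).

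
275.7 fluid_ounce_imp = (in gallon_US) 2.069. Check: 1 fluid_ounce_imp = 2.8413063e-05 m^3, so 275.7 fluid_ounce_imp = 275.7 * 2.8413063e-05 = 0.0078334813 m^3. 1 gallon_US = 0.0037854118 m^3, so 0.0078334813 m^3 = 0.0078334813 / 0.0037854118 = 2.0693868 gallon_US ≈ 2.069 gallon_US (4 s.f.).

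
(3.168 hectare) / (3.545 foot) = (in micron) 2.932e+10. Check: 1 hectare = 10000 m^2, so 3.168 hectare = 3.168 * 10000 = 31680 m^2. 1 foot = 0.3048 m, so 3.545 foot = 3.545 * 0.3048 = 1.080516 m. Combine: 31680 m^2 / 1.080516 m = 29319.325 m. 1 micron = 1e-06 m, so 29319.325 m = 29319.325 / 1e-06 = 2.9319325e+10 micron ≈ 2.932e+10 micron (4 s.f.).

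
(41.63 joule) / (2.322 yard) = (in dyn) 1.961e+06. Check: 41.63 joule = 41.63 J. 1 yard = 0.9144 m, so 2.322 yard = 2.322 * 0.9144 = 2.1232368 m. Combine: 41.63 J / 2.1232368 m = 19.606857 N. 1 dyn = 1e-05 N, so 19.606857 N = 19.606857 / 1e-05 = 1960685.7 dyn ≈ 1.961e+06 dyn (4 s.f.).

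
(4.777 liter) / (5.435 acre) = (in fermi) 2.172e+08. Check: 1 liter = 0.001 m^3, so 4.777 liter = 4.777 * 0.001 = 0.004777 m^3. 1 acre = 4046.8564 m^2, so 5.435 acre = 5.435 * 4046.8564 = 21994.665 m^2. Combine: 0.004777 m^3 / 21994.665 m^2 = 2.1718904e-07 m. 1 fermi = 1e-15 m, so 2.1718904e-07 m = 2.1718904e-07 / 1e-15 = 2.1718904e+08 fermi ≈ 2.172e+08 fermi (4 s.f.).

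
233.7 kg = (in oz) 8244. Check: 1 oz = 0.028349523 kg, so 233.7 kg = 233.7 / 0.028349523 = 8243.5249 oz ≈ 8244 oz (4 s.f.).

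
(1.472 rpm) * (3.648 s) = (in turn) 1 rpm = 0.10471976 rad/s, so 1.472 rpm = 1.472 * 0.10471976 = 0.15414748 rad/s. 3.648 s is already in s. Combine: 0.15414748 rad/s * 3.648 s = 0.56233001 rad. 1 turn = 6.2831853 rad, so 0.56233001 rad = 0.56233001 / 6.2831853 = 0.0894976 turn ≈ 0.0895 turn (4 s.f.). Final answer: 0.0895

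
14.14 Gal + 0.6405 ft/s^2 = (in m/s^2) 1 Gal = 0.01 m/s^2, so 14.14 Gal = 14.14 * 0.01 = 0.1414 m/s^2. 1 ft/s^2 = 0.3048 m/s^2, so 0.6405 ft/s^2 = 0.6405 * 0.3048 = 0.1952244 m/s^2. Sum: 0.1414 + 0.1952244 = 0.3366244 m/s^2. Result: 0.3366244 m/s^2 ≈ 0.3366 m/s^2 (4 s.f.). Final answer: 0.3366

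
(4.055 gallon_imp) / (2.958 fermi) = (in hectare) 1 gallon_imp = 0.00454609 m^3, so 4.055 gallon_imp = 4.055 * 0.00454609 = 0.018434395 m^3. 1 fermi = 1e-15 m, so 2.958 fermi = 2.958 * 1e-15 = 2.958e-15 m. Combine: 0.018434395 m^3 / 2.958e-15 m = 6.232047e+12 m^2. 1 hectare = 10000 m^2, so 6.232047e+12 m^2 = 6.232047e+12 / 10000 = 6.232047e+08 hectare ≈ 6.232e+08 hectare (4 s.f.). Final answer: 6.232e+08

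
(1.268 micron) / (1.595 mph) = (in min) 1 micron = 1e-06 m, so 1.268 micron = 1.268 * 1e-06 = 1.268e-06 m. 1 mph = 0.44704 m/s, so 1.595 mph = 1.595 * 0.44704 = 0.7130288 m/s. Combine: 1.268e-06 m / 0.7130288 m/s = 1.7783293e-06 s. 1 min = 60 s, so 1.7783293e-06 s = 1.7783293e-06 / 60 = 2.9638822e-08 min ≈ 2.964e-08 min (4 s.f.). Final answer: 2.964e-08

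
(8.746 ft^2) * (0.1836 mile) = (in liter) 1 ft^2 = 0.09290304 m^2, so 8.746 ft^2 = 8.746 * 0.09290304 = 0.81252999 m^2. 1 mile = 1609.344 m, so 0.1836 mile = 0.1836 * 1609.344 = 295.47556 m. Combine: 0.81252999 m^2 * 295.47556 m = 240.08275 m^3. 1 liter = 0.001 m^3, so 240.08275 m^3 = 240.08275 / 0.001 = 240082.75 liter ≈ 2.401e+05 liter (4 s.f.). Final answer: 2.401e+05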